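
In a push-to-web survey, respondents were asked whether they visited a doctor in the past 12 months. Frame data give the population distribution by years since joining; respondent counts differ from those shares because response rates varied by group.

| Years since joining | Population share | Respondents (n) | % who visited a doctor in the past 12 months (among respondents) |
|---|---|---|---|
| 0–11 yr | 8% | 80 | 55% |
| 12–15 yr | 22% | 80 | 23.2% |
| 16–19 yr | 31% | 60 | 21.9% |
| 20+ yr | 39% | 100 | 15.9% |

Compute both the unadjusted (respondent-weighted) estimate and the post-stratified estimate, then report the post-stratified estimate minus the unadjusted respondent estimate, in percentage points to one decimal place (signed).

Without adjustment, the pooled respondent share is:
  (80/320)×55 + (80/320)×23.2 + (60/320)×21.9 + (100/320)×15.9 = 28.625%
Post-stratifying to population shares instead:
  0.08×55 + 0.22×23.2 + 0.31×21.9 + 0.39×15.9 = 22.494%
Difference = 22.494 − 28.625 = -6.131 pp.

-6.1 percentage points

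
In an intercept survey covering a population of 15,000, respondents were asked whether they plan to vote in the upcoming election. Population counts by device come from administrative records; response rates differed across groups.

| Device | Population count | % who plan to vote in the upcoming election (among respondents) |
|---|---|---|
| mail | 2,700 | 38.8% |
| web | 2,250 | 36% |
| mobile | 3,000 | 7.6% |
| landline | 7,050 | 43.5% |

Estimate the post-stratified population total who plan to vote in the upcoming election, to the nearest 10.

Estimated count per cell = population count × respondent percentage:
  mail: 2,700 × 38.8% = 1047.6
  web: 2,250 × 36% = 810
  mobile: 3,000 × 7.6% = 228
  landline: 7,050 × 43.5% = 3066.75
Estimated total = 5152.35 → 5,150.

5,150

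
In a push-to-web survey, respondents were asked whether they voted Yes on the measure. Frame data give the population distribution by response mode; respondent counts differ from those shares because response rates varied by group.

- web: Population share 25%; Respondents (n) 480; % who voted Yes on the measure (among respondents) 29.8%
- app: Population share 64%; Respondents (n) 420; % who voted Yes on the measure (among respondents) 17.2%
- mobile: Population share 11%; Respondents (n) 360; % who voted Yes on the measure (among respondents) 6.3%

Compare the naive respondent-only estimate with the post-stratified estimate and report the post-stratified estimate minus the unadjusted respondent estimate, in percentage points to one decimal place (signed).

+0.3 percentage points

Without adjustment, the pooled respondent share is:
  (480/1260)×29.8 + (420/1260)×17.2 + (360/1260)×6.3 = 18.8857%
Post-stratifying to population shares instead:
  0.25×29.8 + 0.64×17.2 + 0.11×6.3 = 19.151%
Difference = 19.151 − 18.8857 = 0.2653 pp.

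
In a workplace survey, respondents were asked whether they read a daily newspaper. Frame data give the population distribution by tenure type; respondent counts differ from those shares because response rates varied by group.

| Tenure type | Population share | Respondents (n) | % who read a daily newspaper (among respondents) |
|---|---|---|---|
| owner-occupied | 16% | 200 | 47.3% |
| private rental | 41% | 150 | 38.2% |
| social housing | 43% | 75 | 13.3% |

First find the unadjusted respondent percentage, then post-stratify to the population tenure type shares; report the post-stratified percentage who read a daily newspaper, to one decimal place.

Without adjustment, the pooled respondent share is:
  (200/425)×47.3 + (150/425)×38.2 + (75/425)×13.3 = 38.0882%
Post-stratified estimate weights by population shares:
  0.16×47.3 + 0.41×38.2 + 0.43×13.3 = 28.949%

28.9%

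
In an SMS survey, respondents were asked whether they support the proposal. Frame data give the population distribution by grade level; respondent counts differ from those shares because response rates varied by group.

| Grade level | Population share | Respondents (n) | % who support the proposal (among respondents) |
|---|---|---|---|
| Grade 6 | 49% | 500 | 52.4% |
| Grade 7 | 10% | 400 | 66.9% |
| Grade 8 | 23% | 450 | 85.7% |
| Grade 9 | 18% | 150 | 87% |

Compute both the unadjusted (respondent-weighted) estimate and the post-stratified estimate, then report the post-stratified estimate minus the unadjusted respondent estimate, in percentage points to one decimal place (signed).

-2.0 percentage points

Unadjusted (pooled respondent) estimate weights by respondent counts:
  (500/1500)×52.4 + (400/1500)×66.9 + (450/1500)×85.7 + (150/1500)×87 = 69.7167%
Post-stratified estimate weights by population shares:
  0.49×52.4 + 0.1×66.9 + 0.23×85.7 + 0.18×87 = 67.737%
Difference = 67.737 − 69.7167 = -1.9797 pp.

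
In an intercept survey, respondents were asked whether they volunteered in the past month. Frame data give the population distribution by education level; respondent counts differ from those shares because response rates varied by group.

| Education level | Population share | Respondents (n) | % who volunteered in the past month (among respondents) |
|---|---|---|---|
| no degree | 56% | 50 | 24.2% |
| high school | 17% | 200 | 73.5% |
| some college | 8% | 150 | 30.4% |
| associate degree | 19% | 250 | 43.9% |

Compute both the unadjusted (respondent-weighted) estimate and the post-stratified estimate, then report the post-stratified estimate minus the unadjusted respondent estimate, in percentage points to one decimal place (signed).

Naive respondent-only estimate (weights = respondent counts):
  (50/650)×24.2 + (200/650)×73.5 + (150/650)×30.4 + (250/650)×43.9 = 48.3769%
Post-stratified estimate weights by population shares:
  0.56×24.2 + 0.17×73.5 + 0.08×30.4 + 0.19×43.9 = 36.82%
Difference = 36.82 − 48.3769 = -11.5569 pp.

-11.6 percentage points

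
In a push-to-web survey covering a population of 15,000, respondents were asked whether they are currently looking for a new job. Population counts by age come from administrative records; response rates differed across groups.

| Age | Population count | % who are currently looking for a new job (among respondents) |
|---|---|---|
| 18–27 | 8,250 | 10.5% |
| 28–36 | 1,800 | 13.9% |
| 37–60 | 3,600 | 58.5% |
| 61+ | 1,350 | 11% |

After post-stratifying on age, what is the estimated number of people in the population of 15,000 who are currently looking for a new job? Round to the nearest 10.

3,370

Each cell contributes its population count × the respondent rate:
  18–27: 8,250 × 10.5% = 866.25
  28–36: 1,800 × 13.9% = 250.2
  37–60: 3,600 × 58.5% = 2106
  61+: 1,350 × 11% = 148.5
Estimated total = 3370.95 → 3,370.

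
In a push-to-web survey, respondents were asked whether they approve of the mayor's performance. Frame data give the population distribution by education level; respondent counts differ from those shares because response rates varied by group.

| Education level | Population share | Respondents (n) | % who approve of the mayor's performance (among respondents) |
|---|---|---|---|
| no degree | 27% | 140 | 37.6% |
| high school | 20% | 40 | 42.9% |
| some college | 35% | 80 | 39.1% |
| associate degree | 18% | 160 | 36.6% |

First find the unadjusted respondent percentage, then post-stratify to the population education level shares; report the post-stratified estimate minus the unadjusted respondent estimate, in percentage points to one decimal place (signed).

Unadjusted (pooled respondent) estimate weights by respondent counts:
  (140/420)×37.6 + (40/420)×42.9 + (80/420)×39.1 + (160/420)×36.6 = 38.0095%
Reweighting by population education level shares:
  0.27×37.6 + 0.2×42.9 + 0.35×39.1 + 0.18×36.6 = 39.005%
Difference = 39.005 − 38.0095 = 0.9955 pp.

+1.0 percentage points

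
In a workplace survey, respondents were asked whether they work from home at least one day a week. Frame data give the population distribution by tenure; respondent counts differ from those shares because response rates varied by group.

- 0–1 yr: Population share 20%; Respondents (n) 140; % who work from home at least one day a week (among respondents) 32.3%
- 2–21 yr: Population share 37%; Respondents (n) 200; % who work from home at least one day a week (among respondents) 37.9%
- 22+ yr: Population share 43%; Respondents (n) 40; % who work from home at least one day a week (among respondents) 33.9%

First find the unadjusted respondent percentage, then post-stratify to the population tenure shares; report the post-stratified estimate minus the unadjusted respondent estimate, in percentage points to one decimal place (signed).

-0.4 percentage points

Without adjustment, the pooled respondent share is:
  (140/380)×32.3 + (200/380)×37.9 + (40/380)×33.9 = 35.4158%
Post-stratifying to population shares instead:
  0.2×32.3 + 0.37×37.9 + 0.43×33.9 = 35.06%
Difference = 35.06 − 35.4158 = -0.3558 pp.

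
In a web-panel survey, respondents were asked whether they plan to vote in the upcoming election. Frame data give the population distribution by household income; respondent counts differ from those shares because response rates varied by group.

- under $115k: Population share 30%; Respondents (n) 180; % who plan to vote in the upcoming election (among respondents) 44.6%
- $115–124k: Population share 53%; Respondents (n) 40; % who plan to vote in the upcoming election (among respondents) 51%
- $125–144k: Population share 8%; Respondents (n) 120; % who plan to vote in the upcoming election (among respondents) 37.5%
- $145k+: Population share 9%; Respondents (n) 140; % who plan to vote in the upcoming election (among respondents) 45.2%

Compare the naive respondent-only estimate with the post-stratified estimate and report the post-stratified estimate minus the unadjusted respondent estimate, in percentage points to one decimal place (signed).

+3.9 percentage points

Without adjustment, the pooled respondent share is:
  (180/480)×44.6 + (40/480)×51 + (120/480)×37.5 + (140/480)×45.2 = 43.5333%
Post-stratified estimate weights by population shares:
  0.3×44.6 + 0.53×51 + 0.08×37.5 + 0.09×45.2 = 47.478%
Difference = 47.478 − 43.5333 = 3.9447 pp.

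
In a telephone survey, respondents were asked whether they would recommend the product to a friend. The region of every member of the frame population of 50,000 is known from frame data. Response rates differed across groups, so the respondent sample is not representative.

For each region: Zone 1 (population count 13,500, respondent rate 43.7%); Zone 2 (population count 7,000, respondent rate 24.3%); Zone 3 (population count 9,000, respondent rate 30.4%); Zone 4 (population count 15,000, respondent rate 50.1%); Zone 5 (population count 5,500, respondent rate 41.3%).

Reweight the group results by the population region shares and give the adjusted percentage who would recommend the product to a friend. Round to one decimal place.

Each cell contributes population-share × respondent value:
  Zone 1: (13,500/50,000) × 43.7 = 11.799
  Zone 2: (7,000/50,000) × 24.3 = 3.402
  Zone 3: (9,000/50,000) × 30.4 = 5.472
  Zone 4: (15,000/50,000) × 50.1 = 15.03
  Zone 5: (5,500/50,000) × 41.3 = 4.543
Post-stratified estimate = 40.246 → 40.2%.

40.2%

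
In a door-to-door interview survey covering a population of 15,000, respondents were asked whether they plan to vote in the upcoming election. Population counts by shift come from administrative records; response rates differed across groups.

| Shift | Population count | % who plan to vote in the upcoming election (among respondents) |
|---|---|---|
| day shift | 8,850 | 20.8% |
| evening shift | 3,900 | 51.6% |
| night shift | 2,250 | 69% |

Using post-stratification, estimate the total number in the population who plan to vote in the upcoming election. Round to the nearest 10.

Estimated count per cell = population count × respondent percentage:
  day shift: 8,850 × 20.8% = 1840.8
  evening shift: 3,900 × 51.6% = 2012.4
  night shift: 2,250 × 69% = 1552.5
Estimated total = 5405.7 → 5,410.

5,410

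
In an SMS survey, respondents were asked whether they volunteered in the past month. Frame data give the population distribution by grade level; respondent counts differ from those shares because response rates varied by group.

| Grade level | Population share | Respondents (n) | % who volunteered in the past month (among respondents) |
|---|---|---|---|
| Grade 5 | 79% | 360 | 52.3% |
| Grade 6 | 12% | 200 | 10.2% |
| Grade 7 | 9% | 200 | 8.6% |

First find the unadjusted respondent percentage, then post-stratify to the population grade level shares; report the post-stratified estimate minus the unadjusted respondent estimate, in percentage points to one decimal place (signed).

+13.6 percentage points

Unadjusted (pooled respondent) estimate weights by respondent counts:
  (360/760)×52.3 + (200/760)×10.2 + (200/760)×8.6 = 29.7211%
Reweighting by population grade level shares:
  0.79×52.3 + 0.12×10.2 + 0.09×8.6 = 43.315%
Difference = 43.315 − 29.7211 = 13.5939 pp.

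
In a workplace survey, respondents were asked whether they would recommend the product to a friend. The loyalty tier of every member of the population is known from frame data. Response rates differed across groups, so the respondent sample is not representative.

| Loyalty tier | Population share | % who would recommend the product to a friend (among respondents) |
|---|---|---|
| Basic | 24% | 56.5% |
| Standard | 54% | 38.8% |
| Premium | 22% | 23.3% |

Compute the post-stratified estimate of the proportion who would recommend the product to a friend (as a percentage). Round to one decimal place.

39.6%

Each cell contributes population-share × respondent value:
  Basic: 0.24 × 56.5 = 13.56
  Standard: 0.54 × 38.8 = 20.952
  Premium: 0.22 × 23.3 = 5.126
Post-stratified estimate = 39.638 → 39.6%.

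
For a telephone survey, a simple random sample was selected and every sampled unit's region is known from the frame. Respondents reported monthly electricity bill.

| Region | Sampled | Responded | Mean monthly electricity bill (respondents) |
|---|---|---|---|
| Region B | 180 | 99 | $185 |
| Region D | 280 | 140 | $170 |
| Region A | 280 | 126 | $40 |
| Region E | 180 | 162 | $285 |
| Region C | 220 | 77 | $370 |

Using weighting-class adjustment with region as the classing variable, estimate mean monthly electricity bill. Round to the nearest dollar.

$197

Response rates by class: Region B 99/180 = 55%, Region D 140/280 = 50%, Region A 126/280 = 45%, Region E 162/180 = 90%, Region C 77/220 = 35%.
Each respondent's weight = sampled/responded in their class; summing within a class gives n_sampled, so:
  Region B: 180 × 185 = 33,300
  Region D: 280 × 170 = 47,600
  Region A: 280 × 40 = 11,200
  Region E: 180 × 285 = 51,300
  Region C: 220 × 370 = 81,400
Adjusted estimate = 224,800 / 1,140 = 197.193 → $197.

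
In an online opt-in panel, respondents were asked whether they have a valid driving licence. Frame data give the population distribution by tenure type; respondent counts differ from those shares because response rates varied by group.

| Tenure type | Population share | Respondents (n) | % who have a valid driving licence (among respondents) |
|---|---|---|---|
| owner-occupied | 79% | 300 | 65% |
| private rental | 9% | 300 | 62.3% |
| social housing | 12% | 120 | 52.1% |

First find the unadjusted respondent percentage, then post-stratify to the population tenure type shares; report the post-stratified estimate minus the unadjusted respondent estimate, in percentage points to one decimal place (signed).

Unadjusted (pooled respondent) estimate weights by respondent counts:
  (300/720)×65 + (300/720)×62.3 + (120/720)×52.1 = 61.725%
Reweighting by population tenure type shares:
  0.79×65 + 0.09×62.3 + 0.12×52.1 = 63.209%
Difference = 63.209 − 61.725 = 1.484 pp.

+1.5 percentage points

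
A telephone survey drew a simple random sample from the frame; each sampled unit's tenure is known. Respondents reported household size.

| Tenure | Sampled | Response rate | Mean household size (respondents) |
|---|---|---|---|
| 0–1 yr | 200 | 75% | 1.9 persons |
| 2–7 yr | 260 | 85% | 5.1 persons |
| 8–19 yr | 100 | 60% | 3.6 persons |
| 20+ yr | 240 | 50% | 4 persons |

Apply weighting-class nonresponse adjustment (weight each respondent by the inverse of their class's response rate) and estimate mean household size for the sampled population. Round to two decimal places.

Each respondent's weight = sampled/responded in their class; summing within a class gives n_sampled, so:
  0–1 yr: 200 × 1.9 = 380
  2–7 yr: 260 × 5.1 = 1326
  8–19 yr: 100 × 3.6 = 360
  20+ yr: 240 × 4 = 960
Adjusted estimate = 3026 / 800 = 3.7825 → 3.78.

3.78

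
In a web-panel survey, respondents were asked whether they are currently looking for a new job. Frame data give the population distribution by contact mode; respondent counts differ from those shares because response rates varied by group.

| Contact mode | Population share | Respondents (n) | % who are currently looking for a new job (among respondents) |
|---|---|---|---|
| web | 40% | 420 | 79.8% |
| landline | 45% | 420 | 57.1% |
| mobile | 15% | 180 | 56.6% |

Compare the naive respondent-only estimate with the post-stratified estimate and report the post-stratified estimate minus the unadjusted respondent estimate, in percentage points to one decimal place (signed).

-0.3 percentage points

Naive respondent-only estimate (weights = respondent counts):
  (420/1020)×79.8 + (420/1020)×57.1 + (180/1020)×56.6 = 66.3588%
Reweighting by population contact mode shares:
  0.4×79.8 + 0.45×57.1 + 0.15×56.6 = 66.105%
Difference = 66.105 − 66.3588 = -0.2538 pp.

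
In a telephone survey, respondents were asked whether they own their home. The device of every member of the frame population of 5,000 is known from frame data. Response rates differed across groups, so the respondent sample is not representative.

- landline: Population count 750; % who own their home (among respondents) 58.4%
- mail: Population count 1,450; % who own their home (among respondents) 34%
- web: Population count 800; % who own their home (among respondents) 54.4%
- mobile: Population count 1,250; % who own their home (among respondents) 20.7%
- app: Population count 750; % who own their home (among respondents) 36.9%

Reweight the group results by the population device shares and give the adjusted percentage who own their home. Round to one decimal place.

38.0%

Each cell contributes population-share × respondent value:
  landline: (750/5,000) × 58.4 = 8.76
  mail: (1,450/5,000) × 34 = 9.86
  web: (800/5,000) × 54.4 = 8.704
  mobile: (1,250/5,000) × 20.7 = 5.175
  app: (750/5,000) × 36.9 = 5.535
Post-stratified estimate = 38.034 → 38.0%.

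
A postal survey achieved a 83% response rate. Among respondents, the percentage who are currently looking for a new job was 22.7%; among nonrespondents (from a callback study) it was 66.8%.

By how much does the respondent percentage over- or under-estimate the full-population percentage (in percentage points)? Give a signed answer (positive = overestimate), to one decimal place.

Nonresponse fraction = 1 − 0.83 = 0.17.
Bias = (nonresponse fraction) × (respondent percentage − nonrespondent percentage)
     = 0.17 × (22.7 − 66.8) = 0.17 × -44.1 = -7.497.

-7.5 percentage points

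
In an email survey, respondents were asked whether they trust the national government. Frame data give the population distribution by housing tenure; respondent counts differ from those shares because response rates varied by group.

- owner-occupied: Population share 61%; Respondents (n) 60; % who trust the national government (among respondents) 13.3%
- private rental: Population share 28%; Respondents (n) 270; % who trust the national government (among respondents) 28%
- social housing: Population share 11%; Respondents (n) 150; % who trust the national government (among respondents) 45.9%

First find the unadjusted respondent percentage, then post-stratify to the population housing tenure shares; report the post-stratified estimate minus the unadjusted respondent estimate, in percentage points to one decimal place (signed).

-10.8 percentage points

Unadjusted (pooled respondent) estimate weights by respondent counts:
  (60/480)×13.3 + (270/480)×28 + (150/480)×45.9 = 31.7563%
Reweighting by population housing tenure shares:
  0.61×13.3 + 0.28×28 + 0.11×45.9 = 21.002%
Difference = 21.002 − 31.7563 = -10.7543 pp.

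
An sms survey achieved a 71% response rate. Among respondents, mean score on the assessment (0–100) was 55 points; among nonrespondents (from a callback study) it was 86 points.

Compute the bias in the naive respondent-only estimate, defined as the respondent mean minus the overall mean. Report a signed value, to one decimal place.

-9.0

Nonresponse fraction = 1 − 0.71 = 0.29.
Bias = (nonresponse fraction) × (respondent mean − nonrespondent mean)
     = 0.29 × (55 − 86) = 0.29 × -31 = -8.99.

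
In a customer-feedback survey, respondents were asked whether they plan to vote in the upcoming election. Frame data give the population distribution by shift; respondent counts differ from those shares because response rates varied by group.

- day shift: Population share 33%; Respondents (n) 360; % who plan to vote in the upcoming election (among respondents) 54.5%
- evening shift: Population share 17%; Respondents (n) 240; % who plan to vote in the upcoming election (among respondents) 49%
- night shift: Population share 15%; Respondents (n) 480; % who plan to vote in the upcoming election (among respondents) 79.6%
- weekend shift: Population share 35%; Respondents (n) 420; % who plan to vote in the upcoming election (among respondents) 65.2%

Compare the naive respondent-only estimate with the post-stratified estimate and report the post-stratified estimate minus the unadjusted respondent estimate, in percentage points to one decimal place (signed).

Without adjustment, the pooled respondent share is:
  (360/1500)×54.5 + (240/1500)×49 + (480/1500)×79.6 + (420/1500)×65.2 = 64.648%
Reweighting by population shift shares:
  0.33×54.5 + 0.17×49 + 0.15×79.6 + 0.35×65.2 = 61.075%
Difference = 61.075 − 64.648 = -3.573 pp.

-3.6 percentage points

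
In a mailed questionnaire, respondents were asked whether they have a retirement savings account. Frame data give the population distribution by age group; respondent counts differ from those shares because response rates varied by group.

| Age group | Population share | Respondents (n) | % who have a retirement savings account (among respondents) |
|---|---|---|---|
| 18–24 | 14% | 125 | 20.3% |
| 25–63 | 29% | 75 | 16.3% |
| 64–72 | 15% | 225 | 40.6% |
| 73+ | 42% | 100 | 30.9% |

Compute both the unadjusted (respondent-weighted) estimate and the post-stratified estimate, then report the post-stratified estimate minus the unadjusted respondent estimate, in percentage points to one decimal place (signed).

-3.8 percentage points

Without adjustment, the pooled respondent share is:
  (125/525)×20.3 + (75/525)×16.3 + (225/525)×40.6 + (100/525)×30.9 = 30.4476%
Post-stratifying to population shares instead:
  0.14×20.3 + 0.29×16.3 + 0.15×40.6 + 0.42×30.9 = 26.637%
Difference = 26.637 − 30.4476 = -3.8106 pp.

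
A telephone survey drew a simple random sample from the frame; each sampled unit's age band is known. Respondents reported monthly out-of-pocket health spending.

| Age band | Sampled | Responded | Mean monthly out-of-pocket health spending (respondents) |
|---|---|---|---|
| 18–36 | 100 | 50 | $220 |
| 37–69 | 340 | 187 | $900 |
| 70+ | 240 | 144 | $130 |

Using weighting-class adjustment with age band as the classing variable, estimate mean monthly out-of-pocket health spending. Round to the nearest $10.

$530

Response rates by class: 18–36 50/100 = 50%, 37–69 187/340 = 55%, 70+ 144/240 = 60%.
With weight = n_sampled/n_responded per class, the weighted class total is n_sampled:
  18–36: 100 × 220 = 22,000
  37–69: 340 × 900 = 306,000
  70+: 240 × 130 = 31,200
Adjusted estimate = 359,200 / 680 = 528.235 → $530.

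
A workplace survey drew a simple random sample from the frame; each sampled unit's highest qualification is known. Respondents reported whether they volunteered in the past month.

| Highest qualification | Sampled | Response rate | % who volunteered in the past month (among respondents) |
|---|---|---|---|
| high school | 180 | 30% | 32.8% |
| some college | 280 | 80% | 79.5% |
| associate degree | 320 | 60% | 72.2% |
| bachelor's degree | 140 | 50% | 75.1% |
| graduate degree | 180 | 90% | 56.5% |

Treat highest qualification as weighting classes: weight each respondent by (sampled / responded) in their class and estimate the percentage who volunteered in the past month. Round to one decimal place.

Weighting each respondent by the inverse class response rate inflates each class back to its sampled size, so the class weight is n_sampled:
  high school: 180 × 32.8 = 5904
  some college: 280 × 79.5 = 22,260
  associate degree: 320 × 72.2 = 23,104
  bachelor's degree: 140 × 75.1 = 10,514
  graduate degree: 180 × 56.5 = 10,170
Adjusted estimate = 71,952 / 1,100 = 65.4109 → 65.4%.

65.4%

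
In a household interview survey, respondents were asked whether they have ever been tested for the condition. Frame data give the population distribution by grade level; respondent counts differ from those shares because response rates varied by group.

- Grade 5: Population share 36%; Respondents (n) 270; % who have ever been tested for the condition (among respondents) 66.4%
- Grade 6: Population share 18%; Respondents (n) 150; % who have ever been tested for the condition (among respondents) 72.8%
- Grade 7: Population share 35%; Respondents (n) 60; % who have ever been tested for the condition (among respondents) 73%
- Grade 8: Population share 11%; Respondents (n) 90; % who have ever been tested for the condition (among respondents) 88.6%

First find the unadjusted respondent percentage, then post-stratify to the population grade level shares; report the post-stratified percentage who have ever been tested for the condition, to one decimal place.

Without adjustment, the pooled respondent share is:
  (270/570)×66.4 + (150/570)×72.8 + (60/570)×73 + (90/570)×88.6 = 72.2842%
Post-stratified estimate weights by population shares:
  0.36×66.4 + 0.18×72.8 + 0.35×73 + 0.11×88.6 = 72.304%

72.3%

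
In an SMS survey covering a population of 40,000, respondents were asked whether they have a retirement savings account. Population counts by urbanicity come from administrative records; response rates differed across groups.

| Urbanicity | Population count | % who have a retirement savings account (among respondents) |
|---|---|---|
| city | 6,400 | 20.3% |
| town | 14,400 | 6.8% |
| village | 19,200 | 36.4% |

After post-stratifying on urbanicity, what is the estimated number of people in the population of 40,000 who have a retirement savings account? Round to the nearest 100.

Estimated count per cell = population count × respondent percentage:
  city: 6,400 × 20.3% = 1299.2
  town: 14,400 × 6.8% = 979.2
  village: 19,200 × 36.4% = 6988.8
Estimated total = 9267.2 → 9,300.

9,300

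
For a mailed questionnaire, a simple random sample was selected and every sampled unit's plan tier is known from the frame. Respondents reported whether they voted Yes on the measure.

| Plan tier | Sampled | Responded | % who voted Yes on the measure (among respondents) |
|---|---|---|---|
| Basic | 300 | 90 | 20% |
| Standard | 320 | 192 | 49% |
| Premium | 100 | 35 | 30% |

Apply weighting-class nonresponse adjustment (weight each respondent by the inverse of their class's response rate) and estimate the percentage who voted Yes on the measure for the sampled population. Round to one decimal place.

Response rates by class: Basic 90/300 = 30%, Standard 192/320 = 60%, Premium 35/100 = 35%.
Inverse-response-rate weighting restores each class to its sampled count, so class totals weight by n_sampled:
  Basic: 300 × 20 = 6000
  Standard: 320 × 49 = 15,680
  Premium: 100 × 30 = 3000
Adjusted estimate = 24,680 / 720 = 34.2778 → 34.3%.

34.3%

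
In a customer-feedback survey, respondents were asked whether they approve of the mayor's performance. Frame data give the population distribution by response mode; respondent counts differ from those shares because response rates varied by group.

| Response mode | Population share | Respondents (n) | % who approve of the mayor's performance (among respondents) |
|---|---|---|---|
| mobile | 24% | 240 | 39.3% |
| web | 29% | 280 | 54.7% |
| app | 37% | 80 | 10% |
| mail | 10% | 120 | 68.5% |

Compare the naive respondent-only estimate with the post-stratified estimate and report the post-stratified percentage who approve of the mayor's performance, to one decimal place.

Without adjustment, the pooled respondent share is:
  (240/720)×39.3 + (280/720)×54.7 + (80/720)×10 + (120/720)×68.5 = 46.9%
Reweighting by population response mode shares:
  0.24×39.3 + 0.29×54.7 + 0.37×10 + 0.1×68.5 = 35.845%

35.8%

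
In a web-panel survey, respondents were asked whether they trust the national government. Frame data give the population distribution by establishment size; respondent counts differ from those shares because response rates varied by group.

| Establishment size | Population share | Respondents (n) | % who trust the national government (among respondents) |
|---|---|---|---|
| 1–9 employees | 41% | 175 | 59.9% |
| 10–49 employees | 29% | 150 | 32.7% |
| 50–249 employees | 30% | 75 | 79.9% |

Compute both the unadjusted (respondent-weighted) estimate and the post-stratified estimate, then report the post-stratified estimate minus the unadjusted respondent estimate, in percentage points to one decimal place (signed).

+4.6 percentage points

Naive respondent-only estimate (weights = respondent counts):
  (175/400)×59.9 + (150/400)×32.7 + (75/400)×79.9 = 53.45%
Post-stratifying to population shares instead:
  0.41×59.9 + 0.29×32.7 + 0.3×79.9 = 58.012%
Difference = 58.012 − 53.45 = 4.562 pp.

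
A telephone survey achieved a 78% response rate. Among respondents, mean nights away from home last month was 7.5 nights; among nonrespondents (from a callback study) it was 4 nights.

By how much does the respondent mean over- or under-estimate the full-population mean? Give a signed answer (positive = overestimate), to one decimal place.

Nonresponse fraction = 1 − 0.78 = 0.22.
Bias = (nonresponse fraction) × (respondent mean − nonrespondent mean)
     = 0.22 × (7.5 − 4) = 0.22 × 3.5 = 0.77.

+0.8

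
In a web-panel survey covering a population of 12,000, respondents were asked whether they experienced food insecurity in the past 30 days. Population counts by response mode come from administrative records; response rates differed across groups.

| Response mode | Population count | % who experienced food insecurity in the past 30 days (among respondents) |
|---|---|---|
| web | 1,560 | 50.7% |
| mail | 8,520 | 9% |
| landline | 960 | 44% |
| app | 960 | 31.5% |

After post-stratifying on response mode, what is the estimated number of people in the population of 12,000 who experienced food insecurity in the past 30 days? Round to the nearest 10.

Estimated count per cell = population count × respondent percentage:
  web: 1,560 × 50.7% = 790.92
  mail: 8,520 × 9% = 766.8
  landline: 960 × 44% = 422.4
  app: 960 × 31.5% = 302.4
Estimated total = 2282.52 → 2,280.

2,280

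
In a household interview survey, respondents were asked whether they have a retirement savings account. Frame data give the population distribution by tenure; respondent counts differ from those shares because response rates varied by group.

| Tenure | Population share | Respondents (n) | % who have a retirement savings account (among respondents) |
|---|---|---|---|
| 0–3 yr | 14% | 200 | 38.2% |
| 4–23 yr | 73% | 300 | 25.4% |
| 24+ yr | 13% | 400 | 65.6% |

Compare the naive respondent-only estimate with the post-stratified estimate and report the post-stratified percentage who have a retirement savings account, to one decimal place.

Naive respondent-only estimate (weights = respondent counts):
  (200/900)×38.2 + (300/900)×25.4 + (400/900)×65.6 = 46.1111%
Post-stratifying to population shares instead:
  0.14×38.2 + 0.73×25.4 + 0.13×65.6 = 32.418%

32.4%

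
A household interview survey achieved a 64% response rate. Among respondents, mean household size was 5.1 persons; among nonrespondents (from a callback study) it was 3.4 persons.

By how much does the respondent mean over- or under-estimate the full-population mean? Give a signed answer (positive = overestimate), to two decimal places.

Nonresponse fraction = 1 − 0.64 = 0.36.
Bias = (nonresponse fraction) × (respondent mean − nonrespondent mean)
     = 0.36 × (5.1 − 3.4) = 0.36 × 1.7 = 0.612.

+0.61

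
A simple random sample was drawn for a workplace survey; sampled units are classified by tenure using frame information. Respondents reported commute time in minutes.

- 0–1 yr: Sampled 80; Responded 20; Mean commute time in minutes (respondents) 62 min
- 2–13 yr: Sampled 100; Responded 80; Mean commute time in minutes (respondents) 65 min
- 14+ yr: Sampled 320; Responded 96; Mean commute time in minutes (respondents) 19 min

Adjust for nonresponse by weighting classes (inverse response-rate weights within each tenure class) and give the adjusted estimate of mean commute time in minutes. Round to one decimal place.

35.1

Response rates by class: 0–1 yr 20/80 = 25%, 2–13 yr 80/100 = 80%, 14+ yr 96/320 = 30%.
Weighting each respondent by the inverse class response rate inflates each class back to its sampled size, so the class weight is n_sampled:
  0–1 yr: 80 × 62 = 4960
  2–13 yr: 100 × 65 = 6500
  14+ yr: 320 × 19 = 6080
Adjusted estimate = 17,540 / 500 = 35.08 → 35.1.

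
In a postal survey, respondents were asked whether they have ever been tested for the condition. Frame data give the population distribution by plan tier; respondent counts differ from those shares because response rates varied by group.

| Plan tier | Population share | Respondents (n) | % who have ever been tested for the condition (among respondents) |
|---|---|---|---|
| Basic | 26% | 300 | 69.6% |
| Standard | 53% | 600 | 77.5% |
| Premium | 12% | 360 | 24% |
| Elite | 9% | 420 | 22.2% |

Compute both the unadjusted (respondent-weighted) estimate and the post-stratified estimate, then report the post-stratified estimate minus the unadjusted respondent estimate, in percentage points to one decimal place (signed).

+13.2 percentage points

Unadjusted (pooled respondent) estimate weights by respondent counts:
  (300/1680)×69.6 + (600/1680)×77.5 + (360/1680)×24 + (420/1680)×22.2 = 50.8%
Reweighting by population plan tier shares:
  0.26×69.6 + 0.53×77.5 + 0.12×24 + 0.09×22.2 = 64.049%
Difference = 64.049 − 50.8 = 13.249 pp.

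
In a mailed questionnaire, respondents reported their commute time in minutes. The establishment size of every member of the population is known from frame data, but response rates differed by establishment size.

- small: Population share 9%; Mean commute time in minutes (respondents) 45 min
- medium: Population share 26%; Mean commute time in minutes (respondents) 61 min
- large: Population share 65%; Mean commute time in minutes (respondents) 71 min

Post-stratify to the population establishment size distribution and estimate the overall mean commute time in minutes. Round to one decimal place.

Weight each group's respondent value by its population share:
  small: 0.09 × 45 = 4.05
  medium: 0.26 × 61 = 15.86
  large: 0.65 × 71 = 46.15
Post-stratified estimate = 66.06 → 66.1.

66.1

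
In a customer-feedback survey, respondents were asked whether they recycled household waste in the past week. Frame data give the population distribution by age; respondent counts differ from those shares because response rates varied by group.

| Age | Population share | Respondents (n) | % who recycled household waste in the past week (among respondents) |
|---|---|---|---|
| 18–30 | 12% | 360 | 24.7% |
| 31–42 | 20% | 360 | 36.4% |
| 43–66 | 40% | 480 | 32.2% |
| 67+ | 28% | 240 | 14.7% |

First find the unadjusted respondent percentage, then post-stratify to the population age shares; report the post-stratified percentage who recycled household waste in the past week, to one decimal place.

27.2%

Unadjusted (pooled respondent) estimate weights by respondent counts:
  (360/1440)×24.7 + (360/1440)×36.4 + (480/1440)×32.2 + (240/1440)×14.7 = 28.4583%
Post-stratifying to population shares instead:
  0.12×24.7 + 0.2×36.4 + 0.4×32.2 + 0.28×14.7 = 27.24%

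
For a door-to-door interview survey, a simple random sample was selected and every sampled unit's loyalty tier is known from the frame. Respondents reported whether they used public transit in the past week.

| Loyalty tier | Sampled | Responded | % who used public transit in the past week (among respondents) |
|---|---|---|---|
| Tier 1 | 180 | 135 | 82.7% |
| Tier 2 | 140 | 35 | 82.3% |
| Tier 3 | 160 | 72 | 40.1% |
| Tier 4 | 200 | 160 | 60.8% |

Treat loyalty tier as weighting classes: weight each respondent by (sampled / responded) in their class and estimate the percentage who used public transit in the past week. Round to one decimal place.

66.2%

Class response rates: Tier 1 135/180 = 75%, Tier 2 35/140 = 25%, Tier 3 72/160 = 45%, Tier 4 160/200 = 80%.
Weighting each respondent by the inverse class response rate inflates each class back to its sampled size, so the class weight is n_sampled:
  Tier 1: 180 × 82.7 = 14,886
  Tier 2: 140 × 82.3 = 11,522
  Tier 3: 160 × 40.1 = 6416
  Tier 4: 200 × 60.8 = 12,160
Adjusted estimate = 44,984 / 680 = 66.1529 → 66.2%.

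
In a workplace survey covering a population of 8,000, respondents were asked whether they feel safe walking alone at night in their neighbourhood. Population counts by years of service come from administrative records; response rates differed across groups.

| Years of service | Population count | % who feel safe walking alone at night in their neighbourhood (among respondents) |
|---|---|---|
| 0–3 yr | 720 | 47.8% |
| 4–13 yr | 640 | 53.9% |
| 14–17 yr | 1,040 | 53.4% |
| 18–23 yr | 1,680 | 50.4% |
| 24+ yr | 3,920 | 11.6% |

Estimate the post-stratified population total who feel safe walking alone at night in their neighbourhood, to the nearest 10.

2,550

Estimated count per cell = population count × respondent percentage:
  0–3 yr: 720 × 47.8% = 344.16
  4–13 yr: 640 × 53.9% = 344.96
  14–17 yr: 1,040 × 53.4% = 555.36
  18–23 yr: 1,680 × 50.4% = 846.72
  24+ yr: 3,920 × 11.6% = 454.72
Estimated total = 2545.92 → 2,550.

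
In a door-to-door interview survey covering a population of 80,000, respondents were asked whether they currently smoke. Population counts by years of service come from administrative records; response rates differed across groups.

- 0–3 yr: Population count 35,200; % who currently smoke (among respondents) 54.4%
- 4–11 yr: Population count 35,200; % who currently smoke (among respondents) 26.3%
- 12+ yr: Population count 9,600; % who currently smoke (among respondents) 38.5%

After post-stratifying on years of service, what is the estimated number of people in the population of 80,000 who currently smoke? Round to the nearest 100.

32,100

Each cell contributes its population count × the respondent rate:
  0–3 yr: 35,200 × 54.4% = 19148.8
  4–11 yr: 35,200 × 26.3% = 9257.6
  12+ yr: 9,600 × 38.5% = 3696
Estimated total = 32102.4 → 32,100.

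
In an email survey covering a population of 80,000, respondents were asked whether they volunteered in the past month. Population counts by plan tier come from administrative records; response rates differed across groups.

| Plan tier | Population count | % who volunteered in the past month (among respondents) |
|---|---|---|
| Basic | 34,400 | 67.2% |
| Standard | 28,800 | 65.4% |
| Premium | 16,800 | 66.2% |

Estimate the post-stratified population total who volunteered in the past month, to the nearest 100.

53,100

Estimated count per cell = population count × respondent percentage:
  Basic: 34,400 × 67.2% = 23116.8
  Standard: 28,800 × 65.4% = 18835.2
  Premium: 16,800 × 66.2% = 11121.6
Estimated total = 53073.6 → 53,100.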